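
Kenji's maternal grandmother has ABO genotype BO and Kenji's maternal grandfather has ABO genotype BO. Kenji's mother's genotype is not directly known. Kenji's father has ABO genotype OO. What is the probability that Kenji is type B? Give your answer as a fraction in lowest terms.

Kenji's mother's ABO genotype from BO × BO: 1/4 BB, 1/2 BO, 1/4 OO.
Crossing each possibility with the father OO and summing P(type B): 1/4·1 + 1/2·1/2 + 1/4·0 = 1/2.

1/2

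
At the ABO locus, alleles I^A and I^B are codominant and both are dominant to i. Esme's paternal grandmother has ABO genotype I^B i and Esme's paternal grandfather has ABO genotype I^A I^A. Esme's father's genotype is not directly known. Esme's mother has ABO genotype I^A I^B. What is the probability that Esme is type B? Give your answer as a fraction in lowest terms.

Esme's father's ABO genotype from I^B i × I^A I^A: 1/2 I^A I^B, 1/2 I^A i.
Crossing each possibility with the mother I^A I^B and summing P(type B): 1/2·1/4 + 1/2·1/4 = 1/4.

1/4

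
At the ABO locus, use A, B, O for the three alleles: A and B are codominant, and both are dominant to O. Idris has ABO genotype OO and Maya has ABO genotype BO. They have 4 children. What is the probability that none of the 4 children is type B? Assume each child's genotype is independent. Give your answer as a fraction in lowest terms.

1/16

ABO cross OO × BO → 1/2 O, 1/2 B.
So P(type B) = 1/2 per child.
P(not type B) = 1/2 for one child; (1/2)^4 = 1/16.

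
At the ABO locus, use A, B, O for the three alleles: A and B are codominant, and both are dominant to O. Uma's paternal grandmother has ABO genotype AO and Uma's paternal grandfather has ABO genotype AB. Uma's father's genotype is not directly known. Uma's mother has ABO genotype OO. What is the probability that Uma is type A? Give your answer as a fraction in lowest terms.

Uma's father's ABO genotype from AO × AB: 1/4 AA, 1/4 AB, 1/4 AO, 1/4 BO.
Crossing each possibility with the mother OO and summing P(type A): 1/4·1 + 1/4·1/2 + 1/4·1/2 + 1/4·0 = 1/2.

1/2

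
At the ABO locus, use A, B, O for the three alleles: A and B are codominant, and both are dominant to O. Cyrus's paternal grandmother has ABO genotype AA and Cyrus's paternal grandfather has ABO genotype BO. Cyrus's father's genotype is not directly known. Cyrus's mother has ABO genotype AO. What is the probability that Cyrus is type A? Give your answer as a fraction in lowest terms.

5/8

Cyrus's father's ABO genotype from AA × BO: 1/2 AB, 1/2 AO.
Crossing each possibility with the mother AO and summing P(type A): 1/2·1/2 + 1/2·3/4 = 5/8.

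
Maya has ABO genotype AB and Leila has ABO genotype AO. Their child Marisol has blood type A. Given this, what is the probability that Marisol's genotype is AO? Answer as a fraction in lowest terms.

1/2

Cross AB × AO → 1/4 AA, 1/4 AB, 1/4 AO, 1/4 BO.
Type-A genotypes among offspring: AA (1/4), AO (1/4); total 1/2.
P(AO | type A) = (1/4) / (1/2) = 1/2.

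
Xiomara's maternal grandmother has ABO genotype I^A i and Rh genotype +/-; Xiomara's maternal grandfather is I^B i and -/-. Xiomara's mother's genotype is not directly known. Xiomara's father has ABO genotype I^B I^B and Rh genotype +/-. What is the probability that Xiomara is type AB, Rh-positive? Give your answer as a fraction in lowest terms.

5/32

Xiomara's mother's ABO genotype from I^A i × I^B i: 1/4 I^A I^B, 1/4 I^A i, 1/4 I^B i, 1/4 i i.
Crossing each possibility with the father I^B I^B and summing P(type AB): 1/4·1/2 + 1/4·1/2 + 1/4·0 + 1/4·0 = 1/4.
Similarly for Rh via the mother's Rh distribution: P(Rh+) = 5/8.
Independent loci: 1/4 × 5/8 = 5/32.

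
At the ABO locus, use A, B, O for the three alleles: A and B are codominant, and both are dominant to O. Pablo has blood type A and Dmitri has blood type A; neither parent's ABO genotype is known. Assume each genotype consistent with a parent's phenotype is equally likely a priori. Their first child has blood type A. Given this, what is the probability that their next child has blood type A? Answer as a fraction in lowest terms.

19/20

Possible genotypes: Pablo ∈ {AA, AO}; Dmitri ∈ {AA, AO}.
Weight each parental genotype pair by prior × P(type-A child):
  AA × AA: posterior weight 4/15; P(next child type A) = 1.
  AA × AO: posterior weight 4/15; P(next child type A) = 1.
  AO × AA: posterior weight 4/15; P(next child type A) = 1.
  AO × AO: posterior weight 1/5; P(next child type A) = 3/4.
Weighted sum = 19/20.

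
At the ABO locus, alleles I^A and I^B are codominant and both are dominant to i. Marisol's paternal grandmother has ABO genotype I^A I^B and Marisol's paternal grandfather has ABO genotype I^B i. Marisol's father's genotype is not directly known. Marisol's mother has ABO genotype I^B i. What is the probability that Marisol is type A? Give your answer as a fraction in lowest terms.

1/8

Marisol's father's ABO genotype from I^A I^B × I^B i: 1/4 I^A I^B, 1/4 I^A i, 1/4 I^B I^B, 1/4 I^B i.
Crossing each possibility with the mother I^B i and summing P(type A): 1/4·1/4 + 1/4·1/4 + 1/4·0 + 1/4·0 = 1/8.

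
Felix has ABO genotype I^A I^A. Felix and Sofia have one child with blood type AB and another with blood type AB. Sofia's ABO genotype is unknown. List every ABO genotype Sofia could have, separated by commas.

For each candidate genotype of Sofia, check whether crossing it with I^A I^A can produce every observed child phenotype.
  I^A I^A → possible child types {A} ✗
  I^A I^B → possible child types {A, AB} ✓
  I^A i → possible child types {A} ✗
  I^B I^B → possible child types {AB} ✓
  I^B i → possible child types {A, AB} ✓
  i i → possible child types {A} ✗

I^A I^B, I^B I^B, I^B i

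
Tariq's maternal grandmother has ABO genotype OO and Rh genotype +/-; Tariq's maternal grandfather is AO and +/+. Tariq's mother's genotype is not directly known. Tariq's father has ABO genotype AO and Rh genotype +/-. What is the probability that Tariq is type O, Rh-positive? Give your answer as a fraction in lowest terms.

Tariq's mother's ABO genotype from OO × AO: 1/2 AO, 1/2 OO.
Crossing each possibility with the father AO and summing P(type O): 1/2·1/4 + 1/2·1/2 = 3/8.
Similarly for Rh via the mother's Rh distribution: P(Rh+) = 7/8.
Independent loci: 3/8 × 7/8 = 21/64.

21/64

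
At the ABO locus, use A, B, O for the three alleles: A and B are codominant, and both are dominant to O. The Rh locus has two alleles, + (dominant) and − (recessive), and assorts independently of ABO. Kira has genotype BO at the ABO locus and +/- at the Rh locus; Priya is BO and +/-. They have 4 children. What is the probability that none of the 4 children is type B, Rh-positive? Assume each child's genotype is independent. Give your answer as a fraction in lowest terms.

ABO cross BO × BO → 1/4 O, 3/4 B.
Rh cross +/- × +/- → 3/4 Rh+, 1/4 Rh-; so P(type B, Rh-positive) = 3/4 × 3/4 = 9/16 per child.
P(not type B, Rh-positive) = 7/16 for one child; (7/16)^4 = 2401/65536.

2401/65536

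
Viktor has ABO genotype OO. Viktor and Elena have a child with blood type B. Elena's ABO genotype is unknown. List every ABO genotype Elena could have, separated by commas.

For each candidate genotype of Elena, check whether crossing it with OO can produce every observed child phenotype.
  AA → possible child types {A} ✗
  AB → possible child types {A, B} ✓
  AO → possible child types {O, A} ✗
  BB → possible child types {B} ✓
  BO → possible child types {O, B} ✓
  OO → possible child types {O} ✗

AB, BB, BO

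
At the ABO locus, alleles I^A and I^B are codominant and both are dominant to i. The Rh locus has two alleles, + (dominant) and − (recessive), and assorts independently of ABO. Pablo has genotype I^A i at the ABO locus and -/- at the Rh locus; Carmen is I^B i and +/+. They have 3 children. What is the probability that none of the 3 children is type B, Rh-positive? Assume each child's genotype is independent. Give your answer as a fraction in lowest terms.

27/64

ABO cross I^A i × I^B i → 1/4 O, 1/4 A, 1/4 B, 1/4 AB.
Rh cross -/- × +/+ → 1 Rh+; so P(type B, Rh-positive) = 1/4 × 1 = 1/4 per child.
P(not type B, Rh-positive) = 3/4 for one child; (3/4)^3 = 27/64.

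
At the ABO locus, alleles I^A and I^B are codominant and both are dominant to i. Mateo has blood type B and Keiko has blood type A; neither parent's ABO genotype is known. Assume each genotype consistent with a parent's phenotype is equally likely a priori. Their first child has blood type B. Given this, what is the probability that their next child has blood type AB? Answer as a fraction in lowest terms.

Possible genotypes: Mateo ∈ {I^B I^B, I^B i}; Keiko ∈ {I^A I^A, I^A i}.
Weight each parental genotype pair by prior × P(type-B child):
  I^B I^B × I^A i: posterior weight 2/3; P(next child type AB) = 1/2.
  I^B i × I^A i: posterior weight 1/3; P(next child type AB) = 1/4.
Weighted sum = 5/12.

5/12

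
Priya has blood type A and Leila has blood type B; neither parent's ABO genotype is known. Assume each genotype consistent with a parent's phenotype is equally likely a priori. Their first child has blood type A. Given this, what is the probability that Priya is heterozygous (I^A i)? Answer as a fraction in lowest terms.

Possible genotypes: Priya ∈ {I^A I^A, I^A i}; Leila ∈ {I^B I^B, I^B i}.
Weight each parental genotype pair by prior × P(type-A child):
  I^A I^A × I^B i: posterior weight 2/3.
  I^A i × I^B i: posterior weight 1/3.
Sum the posterior weight over pairs where Priya is I^A i: 1/3.

1/3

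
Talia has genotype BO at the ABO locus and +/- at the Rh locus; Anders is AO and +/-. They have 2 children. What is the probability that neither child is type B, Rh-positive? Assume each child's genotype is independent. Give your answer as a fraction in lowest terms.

ABO cross BO × AO → 1/4 O, 1/4 A, 1/4 B, 1/4 AB.
Rh cross +/- × +/- → 3/4 Rh+, 1/4 Rh-; so P(type B, Rh-positive) = 1/4 × 3/4 = 3/16 per child.
P(not type B, Rh-positive) = 13/16 for one child; (13/16)^2 = 169/256.

169/256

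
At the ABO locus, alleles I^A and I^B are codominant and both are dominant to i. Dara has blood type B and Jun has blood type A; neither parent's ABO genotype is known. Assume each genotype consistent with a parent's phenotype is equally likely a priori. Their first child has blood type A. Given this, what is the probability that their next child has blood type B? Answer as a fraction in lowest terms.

1/12

Possible genotypes: Dara ∈ {I^B I^B, I^B i}; Jun ∈ {I^A I^A, I^A i}.
Weight each parental genotype pair by prior × P(type-A child):
  I^B i × I^A I^A: posterior weight 2/3; P(next child type B) = 0.
  I^B i × I^A i: posterior weight 1/3; P(next child type B) = 1/4.
Weighted sum = 1/12.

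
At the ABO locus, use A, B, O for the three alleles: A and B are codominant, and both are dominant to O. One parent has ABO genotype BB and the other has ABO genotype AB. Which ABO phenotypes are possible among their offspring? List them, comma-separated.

B, AB

Gametes from BB × AB give offspring ABO genotypes AB, BB, i.e. phenotypes B, AB.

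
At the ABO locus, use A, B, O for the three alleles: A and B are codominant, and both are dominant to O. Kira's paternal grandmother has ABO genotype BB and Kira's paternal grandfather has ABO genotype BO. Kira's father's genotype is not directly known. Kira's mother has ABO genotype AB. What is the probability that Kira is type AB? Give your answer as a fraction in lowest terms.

Kira's father's ABO genotype from BB × BO: 1/2 BB, 1/2 BO.
Crossing each possibility with the mother AB and summing P(type AB): 1/2·1/2 + 1/2·1/4 = 3/8.

3/8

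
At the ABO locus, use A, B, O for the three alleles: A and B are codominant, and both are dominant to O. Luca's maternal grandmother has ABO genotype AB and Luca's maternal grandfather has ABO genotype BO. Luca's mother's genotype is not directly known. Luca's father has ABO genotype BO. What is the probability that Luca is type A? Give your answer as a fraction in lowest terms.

1/8

Luca's mother's ABO genotype from AB × BO: 1/4 AB, 1/4 AO, 1/4 BB, 1/4 BO.
Crossing each possibility with the father BO and summing P(type A): 1/4·1/4 + 1/4·1/4 + 1/4·0 + 1/4·0 = 1/8.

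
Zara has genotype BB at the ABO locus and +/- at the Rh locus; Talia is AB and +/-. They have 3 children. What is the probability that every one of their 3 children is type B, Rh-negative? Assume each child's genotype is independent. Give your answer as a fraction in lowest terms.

1/512

ABO cross BB × AB → 1/2 B, 1/2 AB.
Rh cross +/- × +/- → 3/4 Rh+, 1/4 Rh-; so P(type B, Rh-negative) = 1/2 × 1/4 = 1/8 per child.
All 3 independent: (1/8)^3 = 1/512.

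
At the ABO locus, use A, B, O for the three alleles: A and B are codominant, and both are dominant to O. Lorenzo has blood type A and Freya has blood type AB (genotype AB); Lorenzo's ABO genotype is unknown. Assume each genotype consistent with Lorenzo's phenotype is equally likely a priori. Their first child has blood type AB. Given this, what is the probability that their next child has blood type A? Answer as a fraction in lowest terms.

1/2

Possible genotypes: Lorenzo ∈ {AA, AO}; Freya ∈ {AB}.
Weight each parental genotype pair by prior × P(type-AB child):
  AA × AB: posterior weight 2/3; P(next child type A) = 1/2.
  AO × AB: posterior weight 1/3; P(next child type A) = 1/2.
Weighted sum = 1/2.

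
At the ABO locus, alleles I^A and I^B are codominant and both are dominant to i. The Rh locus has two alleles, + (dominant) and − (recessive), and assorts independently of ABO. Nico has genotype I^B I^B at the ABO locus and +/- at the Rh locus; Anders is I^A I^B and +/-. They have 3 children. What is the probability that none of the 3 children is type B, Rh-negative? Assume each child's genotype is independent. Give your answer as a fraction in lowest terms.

343/512

ABO cross I^B I^B × I^A I^B → 1/2 B, 1/2 AB.
Rh cross +/- × +/- → 3/4 Rh+, 1/4 Rh-; so P(type B, Rh-negative) = 1/2 × 1/4 = 1/8 per child.
P(not type B, Rh-negative) = 7/8 for one child; (7/8)^3 = 343/512.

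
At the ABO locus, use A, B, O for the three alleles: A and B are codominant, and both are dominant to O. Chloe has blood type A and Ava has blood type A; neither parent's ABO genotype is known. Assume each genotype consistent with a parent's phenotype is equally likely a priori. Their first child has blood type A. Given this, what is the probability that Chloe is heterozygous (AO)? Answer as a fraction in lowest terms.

7/15

Possible genotypes: Chloe ∈ {AA, AO}; Ava ∈ {AA, AO}.
Weight each parental genotype pair by prior × P(type-A child):
  AA × AA: posterior weight 4/15.
  AA × AO: posterior weight 4/15.
  AO × AA: posterior weight 4/15.
  AO × AO: posterior weight 1/5.
Sum the posterior weight over pairs where Chloe is AO: 7/15.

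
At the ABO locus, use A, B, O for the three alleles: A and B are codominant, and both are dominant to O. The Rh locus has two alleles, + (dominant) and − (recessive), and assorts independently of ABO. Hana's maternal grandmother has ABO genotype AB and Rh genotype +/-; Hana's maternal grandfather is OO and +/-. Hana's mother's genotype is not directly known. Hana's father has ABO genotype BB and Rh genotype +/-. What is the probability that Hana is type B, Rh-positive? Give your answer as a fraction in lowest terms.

9/16

Hana's mother's ABO genotype from AB × OO: 1/2 AO, 1/2 BO.
Crossing each possibility with the father BB and summing P(type B): 1/2·1/2 + 1/2·1 = 3/4.
Similarly for Rh via the mother's Rh distribution: P(Rh+) = 3/4.
Independent loci: 3/4 × 3/4 = 9/16.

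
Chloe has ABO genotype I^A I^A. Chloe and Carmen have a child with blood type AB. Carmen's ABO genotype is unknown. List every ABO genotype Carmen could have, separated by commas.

I^A I^B, I^B I^B, I^B i

For each candidate genotype of Carmen, check whether crossing it with I^A I^A can produce every observed child phenotype.
  I^A I^A → possible child types {A} ✗
  I^A I^B → possible child types {A, AB} ✓
  I^A i → possible child types {A} ✗
  I^B I^B → possible child types {AB} ✓
  I^B i → possible child types {A, AB} ✓
  i i → possible child types {A} ✗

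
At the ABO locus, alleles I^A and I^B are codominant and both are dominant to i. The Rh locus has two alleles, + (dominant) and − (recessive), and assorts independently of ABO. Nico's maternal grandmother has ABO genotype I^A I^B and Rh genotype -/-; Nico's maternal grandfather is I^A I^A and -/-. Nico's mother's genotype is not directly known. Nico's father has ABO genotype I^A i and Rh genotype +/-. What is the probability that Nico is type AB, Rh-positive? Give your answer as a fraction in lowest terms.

1/16

Nico's mother's ABO genotype from I^A I^B × I^A I^A: 1/2 I^A I^A, 1/2 I^A I^B.
Crossing each possibility with the father I^A i and summing P(type AB): 1/2·0 + 1/2·1/4 = 1/8.
Similarly for Rh via the mother's Rh distribution: P(Rh+) = 1/2.
Independent loci: 1/8 × 1/2 = 1/16.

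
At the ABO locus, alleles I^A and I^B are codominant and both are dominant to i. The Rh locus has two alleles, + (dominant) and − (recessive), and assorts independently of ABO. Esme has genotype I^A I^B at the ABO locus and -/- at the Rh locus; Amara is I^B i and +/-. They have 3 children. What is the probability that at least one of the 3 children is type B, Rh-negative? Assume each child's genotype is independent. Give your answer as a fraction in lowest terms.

ABO cross I^A I^B × I^B i → 1/4 A, 1/2 B, 1/4 AB.
Rh cross -/- × +/- → 1/2 Rh+, 1/2 Rh-; so P(type B, Rh-negative) = 1/2 × 1/2 = 1/4 per child.
P(none) = (3/4)^3 = 27/64; P(at least one) = 1 − 27/64 = 37/64.

37/64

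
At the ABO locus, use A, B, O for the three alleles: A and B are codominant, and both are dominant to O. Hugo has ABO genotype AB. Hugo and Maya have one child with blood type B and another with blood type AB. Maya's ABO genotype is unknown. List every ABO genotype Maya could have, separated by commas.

For each candidate genotype of Maya, check whether crossing it with AB can produce every observed child phenotype.
  AA → possible child types {A, AB} ✗
  AB → possible child types {A, B, AB} ✓
  AO → possible child types {A, B, AB} ✓
  BB → possible child types {B, AB} ✓
  BO → possible child types {A, B, AB} ✓
  OO → possible child types {A, B} ✗

AB, AO, BB, BO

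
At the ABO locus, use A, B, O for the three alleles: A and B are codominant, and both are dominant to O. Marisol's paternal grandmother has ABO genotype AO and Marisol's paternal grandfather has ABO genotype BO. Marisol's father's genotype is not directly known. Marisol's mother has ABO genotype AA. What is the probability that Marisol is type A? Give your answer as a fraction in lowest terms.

3/4

Marisol's father's ABO genotype from AO × BO: 1/4 AB, 1/4 AO, 1/4 BO, 1/4 OO.
Crossing each possibility with the mother AA and summing P(type A): 1/4·1/2 + 1/4·1 + 1/4·1/2 + 1/4·1 = 3/4.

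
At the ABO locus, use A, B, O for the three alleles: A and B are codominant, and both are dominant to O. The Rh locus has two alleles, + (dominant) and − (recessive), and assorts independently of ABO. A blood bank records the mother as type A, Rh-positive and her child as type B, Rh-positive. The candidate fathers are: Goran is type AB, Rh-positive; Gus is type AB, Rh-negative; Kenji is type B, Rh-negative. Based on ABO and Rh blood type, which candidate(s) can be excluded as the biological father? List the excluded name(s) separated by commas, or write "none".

none

A candidate is excluded only if no genotype consistent with his phenotype could produce a type B, Rh-positive child with a type A, Rh-positive mother.
Every candidate has at least one consistent genotype combination, so none can be excluded.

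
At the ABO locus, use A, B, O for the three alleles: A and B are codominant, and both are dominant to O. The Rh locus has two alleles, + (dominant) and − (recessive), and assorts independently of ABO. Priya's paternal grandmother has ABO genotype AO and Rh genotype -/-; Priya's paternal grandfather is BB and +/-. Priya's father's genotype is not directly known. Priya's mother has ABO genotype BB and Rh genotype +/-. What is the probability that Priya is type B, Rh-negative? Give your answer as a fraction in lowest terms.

9/32

Priya's father's ABO genotype from AO × BB: 1/2 AB, 1/2 BO.
Crossing each possibility with the mother BB and summing P(type B): 1/2·1/2 + 1/2·1 = 3/4.
Similarly for Rh via the father's Rh distribution: P(Rh-) = 3/8.
Independent loci: 3/4 × 3/8 = 9/32.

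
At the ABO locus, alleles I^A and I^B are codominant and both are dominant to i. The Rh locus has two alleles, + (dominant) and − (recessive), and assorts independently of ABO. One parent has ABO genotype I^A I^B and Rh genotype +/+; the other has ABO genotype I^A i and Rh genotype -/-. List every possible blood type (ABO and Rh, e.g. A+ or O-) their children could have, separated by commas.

A+, B+, AB+

Gametes from I^A I^B × I^A i give offspring ABO genotypes I^A I^A, I^A I^B, I^A i, I^B i, i.e. phenotypes A, B, AB.
Rh cross +/+ × -/- → phenotypes Rh+.
Combining independently: A+, B+, AB+.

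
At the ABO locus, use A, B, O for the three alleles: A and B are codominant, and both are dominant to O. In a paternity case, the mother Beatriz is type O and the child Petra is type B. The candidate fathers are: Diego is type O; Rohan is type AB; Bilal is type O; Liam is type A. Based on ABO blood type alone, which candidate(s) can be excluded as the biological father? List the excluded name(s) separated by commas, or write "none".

Diego, Bilal, Liam

A candidate is excluded only if no genotype consistent with his phenotype could produce a type B child with a type O mother.
Diego (type O): no genotype consistent with that phenotype can produce a type-B child with a type-O mother.
Bilal (type O): no genotype consistent with that phenotype can produce a type-B child with a type-O mother.
Liam (type A): no genotype consistent with that phenotype can produce a type-B child with a type-O mother.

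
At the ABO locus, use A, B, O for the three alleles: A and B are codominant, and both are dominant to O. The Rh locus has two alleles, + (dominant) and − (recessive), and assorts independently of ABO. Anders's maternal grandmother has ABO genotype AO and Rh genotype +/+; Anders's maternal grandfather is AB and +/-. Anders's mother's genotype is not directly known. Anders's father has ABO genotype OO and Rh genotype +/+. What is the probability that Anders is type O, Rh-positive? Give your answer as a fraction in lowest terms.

Anders's mother's ABO genotype from AO × AB: 1/4 AA, 1/4 AB, 1/4 AO, 1/4 BO.
Crossing each possibility with the father OO and summing P(type O): 1/4·0 + 1/4·0 + 1/4·1/2 + 1/4·1/2 = 1/4.
Similarly for Rh via the mother's Rh distribution: P(Rh+) = 1.
Independent loci: 1/4 × 1 = 1/4.

1/4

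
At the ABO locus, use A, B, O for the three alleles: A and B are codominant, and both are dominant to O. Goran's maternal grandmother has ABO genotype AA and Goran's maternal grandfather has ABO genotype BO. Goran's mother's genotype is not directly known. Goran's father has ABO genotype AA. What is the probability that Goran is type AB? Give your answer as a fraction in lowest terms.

Goran's mother's ABO genotype from AA × BO: 1/2 AB, 1/2 AO.
Crossing each possibility with the father AA and summing P(type AB): 1/2·1/2 + 1/2·0 = 1/4.

1/4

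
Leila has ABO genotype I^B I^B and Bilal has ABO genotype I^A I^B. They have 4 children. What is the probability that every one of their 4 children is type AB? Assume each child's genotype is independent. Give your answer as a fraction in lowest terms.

1/16

ABO cross I^B I^B × I^A I^B → 1/2 B, 1/2 AB.
So P(type AB) = 1/2 per child.
All 4 independent: (1/2)^4 = 1/16.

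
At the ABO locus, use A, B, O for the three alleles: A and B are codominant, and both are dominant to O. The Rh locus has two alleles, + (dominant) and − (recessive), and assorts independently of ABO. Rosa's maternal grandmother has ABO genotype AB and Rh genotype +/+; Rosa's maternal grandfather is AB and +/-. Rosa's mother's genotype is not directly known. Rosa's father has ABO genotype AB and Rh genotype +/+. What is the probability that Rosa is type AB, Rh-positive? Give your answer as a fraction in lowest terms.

1/2

Rosa's mother's ABO genotype from AB × AB: 1/4 AA, 1/2 AB, 1/4 BB.
Crossing each possibility with the father AB and summing P(type AB): 1/4·1/2 + 1/2·1/2 + 1/4·1/2 = 1/2.
Similarly for Rh via the mother's Rh distribution: P(Rh+) = 1.
Independent loci: 1/2 × 1 = 1/2.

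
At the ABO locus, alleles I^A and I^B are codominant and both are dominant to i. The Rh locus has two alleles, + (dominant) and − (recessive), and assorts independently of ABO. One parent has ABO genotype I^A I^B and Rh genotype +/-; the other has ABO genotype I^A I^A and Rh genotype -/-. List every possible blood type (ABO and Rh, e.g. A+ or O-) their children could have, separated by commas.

A+, A-, AB+, AB-

Gametes from I^A I^B × I^A I^A give offspring ABO genotypes I^A I^A, I^A I^B, i.e. phenotypes A, AB.
Rh cross +/- × -/- → phenotypes Rh+, Rh-.
Combining independently: A+, A-, AB+, AB-.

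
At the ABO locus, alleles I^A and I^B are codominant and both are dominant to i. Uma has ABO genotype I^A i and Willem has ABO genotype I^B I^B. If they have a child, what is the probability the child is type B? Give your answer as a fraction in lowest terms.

1/2

ABO cross I^A i × I^B I^B → offspring phenotypes: 1/2 B, 1/2 AB.
So P(type B) = 1/2.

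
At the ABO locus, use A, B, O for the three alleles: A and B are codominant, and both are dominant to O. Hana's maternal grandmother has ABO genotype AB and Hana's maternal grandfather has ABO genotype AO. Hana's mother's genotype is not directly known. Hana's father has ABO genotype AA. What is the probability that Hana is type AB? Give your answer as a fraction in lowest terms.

1/4

Hana's mother's ABO genotype from AB × AO: 1/4 AA, 1/4 AB, 1/4 AO, 1/4 BO.
Crossing each possibility with the father AA and summing P(type AB): 1/4·0 + 1/4·1/2 + 1/4·0 + 1/4·1/2 = 1/4.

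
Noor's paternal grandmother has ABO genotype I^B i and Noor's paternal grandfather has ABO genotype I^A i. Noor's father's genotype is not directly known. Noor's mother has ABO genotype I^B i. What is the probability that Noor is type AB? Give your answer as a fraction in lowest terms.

Noor's father's ABO genotype from I^B i × I^A i: 1/4 I^A I^B, 1/4 I^A i, 1/4 I^B i, 1/4 i i.
Crossing each possibility with the mother I^B i and summing P(type AB): 1/4·1/4 + 1/4·1/4 + 1/4·0 + 1/4·0 = 1/8.

1/8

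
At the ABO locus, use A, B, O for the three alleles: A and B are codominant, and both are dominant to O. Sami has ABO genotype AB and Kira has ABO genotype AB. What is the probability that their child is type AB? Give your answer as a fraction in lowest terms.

1/2

ABO cross AB × AB → offspring phenotypes: 1/4 A, 1/4 B, 1/2 AB.
So P(type AB) = 1/2.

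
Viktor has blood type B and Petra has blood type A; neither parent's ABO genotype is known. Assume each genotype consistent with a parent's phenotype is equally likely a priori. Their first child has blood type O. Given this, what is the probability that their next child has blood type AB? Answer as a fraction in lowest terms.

Possible genotypes: Viktor ∈ {BB, BO}; Petra ∈ {AA, AO}.
Weight each parental genotype pair by prior × P(type-O child):
  BO × AO: posterior weight 1; P(next child type AB) = 1/4.
Weighted sum = 1/4.

1/4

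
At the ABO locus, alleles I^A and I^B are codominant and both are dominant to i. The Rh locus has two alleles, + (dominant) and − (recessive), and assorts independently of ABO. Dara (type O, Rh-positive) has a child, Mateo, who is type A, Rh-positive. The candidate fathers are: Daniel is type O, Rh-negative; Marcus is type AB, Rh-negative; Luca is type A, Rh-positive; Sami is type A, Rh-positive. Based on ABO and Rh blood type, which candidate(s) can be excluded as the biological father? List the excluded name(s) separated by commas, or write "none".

A candidate is excluded only if no genotype consistent with his phenotype could produce a type A, Rh-positive child with a type O, Rh-positive mother.
Daniel (type O, Rh-): no genotype consistent with that phenotype can produce a type-A Rh+ child with a type-O mother.

Daniel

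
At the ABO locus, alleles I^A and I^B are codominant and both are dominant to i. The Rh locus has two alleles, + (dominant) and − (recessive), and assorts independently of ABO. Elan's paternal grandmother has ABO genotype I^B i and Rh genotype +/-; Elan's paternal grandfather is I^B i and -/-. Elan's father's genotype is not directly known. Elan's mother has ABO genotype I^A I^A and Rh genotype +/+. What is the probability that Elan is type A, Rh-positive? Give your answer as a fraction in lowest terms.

1/2

Elan's father's ABO genotype from I^B i × I^B i: 1/4 I^B I^B, 1/2 I^B i, 1/4 i i.
Crossing each possibility with the mother I^A I^A and summing P(type A): 1/4·0 + 1/2·1/2 + 1/4·1 = 1/2.
Similarly for Rh via the father's Rh distribution: P(Rh+) = 1.
Independent loci: 1/2 × 1 = 1/2.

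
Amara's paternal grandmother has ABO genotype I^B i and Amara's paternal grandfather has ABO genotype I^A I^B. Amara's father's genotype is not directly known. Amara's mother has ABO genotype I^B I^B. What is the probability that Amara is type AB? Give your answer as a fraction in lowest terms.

Amara's father's ABO genotype from I^B i × I^A I^B: 1/4 I^A I^B, 1/4 I^A i, 1/4 I^B I^B, 1/4 I^B i.
Crossing each possibility with the mother I^B I^B and summing P(type AB): 1/4·1/2 + 1/4·1/2 + 1/4·0 + 1/4·0 = 1/4.

1/4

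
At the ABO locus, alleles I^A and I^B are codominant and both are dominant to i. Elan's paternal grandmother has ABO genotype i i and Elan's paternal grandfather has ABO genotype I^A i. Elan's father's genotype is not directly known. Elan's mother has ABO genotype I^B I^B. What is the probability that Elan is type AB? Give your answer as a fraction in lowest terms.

1/4

Elan's father's ABO genotype from i i × I^A i: 1/2 I^A i, 1/2 i i.
Crossing each possibility with the mother I^B I^B and summing P(type AB): 1/2·1/2 + 1/2·0 = 1/4.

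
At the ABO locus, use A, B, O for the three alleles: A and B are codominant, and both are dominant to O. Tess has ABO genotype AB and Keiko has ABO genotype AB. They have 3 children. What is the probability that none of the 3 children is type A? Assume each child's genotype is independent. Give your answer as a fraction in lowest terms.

ABO cross AB × AB → 1/4 A, 1/4 B, 1/2 AB.
So P(type A) = 1/4 per child.
P(not type A) = 3/4 for one child; (3/4)^3 = 27/64.

27/64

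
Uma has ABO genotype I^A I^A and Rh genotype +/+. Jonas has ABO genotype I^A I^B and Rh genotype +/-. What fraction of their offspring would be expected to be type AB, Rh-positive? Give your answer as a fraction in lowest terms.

ABO cross I^A I^A × I^A I^B → offspring phenotypes: 1/2 A, 1/2 AB.
Rh cross +/+ × +/- → 1 Rh+.
Independent loci: P(type AB, Rh-positive) = 1/2 × 1 = 1/2.

1/2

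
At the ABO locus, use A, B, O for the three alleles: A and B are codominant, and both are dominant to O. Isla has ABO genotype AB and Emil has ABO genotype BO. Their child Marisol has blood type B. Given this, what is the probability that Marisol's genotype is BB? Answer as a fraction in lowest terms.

1/2

Cross AB × BO → 1/4 AB, 1/4 AO, 1/4 BB, 1/4 BO.
Type-B genotypes among offspring: BB (1/4), BO (1/4); total 1/2.
P(BB | type B) = (1/4) / (1/2) = 1/2.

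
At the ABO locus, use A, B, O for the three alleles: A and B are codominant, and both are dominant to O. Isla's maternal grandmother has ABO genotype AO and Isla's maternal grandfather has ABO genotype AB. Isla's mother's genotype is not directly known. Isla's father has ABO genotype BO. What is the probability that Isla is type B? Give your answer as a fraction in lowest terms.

3/8

Isla's mother's ABO genotype from AO × AB: 1/4 AA, 1/4 AB, 1/4 AO, 1/4 BO.
Crossing each possibility with the father BO and summing P(type B): 1/4·0 + 1/4·1/2 + 1/4·1/4 + 1/4·3/4 = 3/8.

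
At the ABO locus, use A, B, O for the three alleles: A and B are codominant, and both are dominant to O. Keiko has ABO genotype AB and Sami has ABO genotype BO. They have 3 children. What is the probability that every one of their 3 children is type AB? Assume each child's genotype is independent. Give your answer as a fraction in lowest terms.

ABO cross AB × BO → 1/4 A, 1/2 B, 1/4 AB.
So P(type AB) = 1/4 per child.
All 3 independent: (1/4)^3 = 1/64.

1/64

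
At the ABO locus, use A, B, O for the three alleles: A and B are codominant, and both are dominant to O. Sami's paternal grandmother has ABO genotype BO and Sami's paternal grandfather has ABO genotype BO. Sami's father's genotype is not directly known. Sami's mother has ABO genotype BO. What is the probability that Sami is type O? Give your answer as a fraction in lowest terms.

Sami's father's ABO genotype from BO × BO: 1/4 BB, 1/2 BO, 1/4 OO.
Crossing each possibility with the mother BO and summing P(type O): 1/4·0 + 1/2·1/4 + 1/4·1/2 = 1/4.

1/4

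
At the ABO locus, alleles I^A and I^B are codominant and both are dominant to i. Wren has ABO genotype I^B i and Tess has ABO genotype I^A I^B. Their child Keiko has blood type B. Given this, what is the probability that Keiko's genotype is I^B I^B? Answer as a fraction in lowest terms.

Cross I^B i × I^A I^B → 1/4 I^A I^B, 1/4 I^A i, 1/4 I^B I^B, 1/4 I^B i.
Type-B genotypes among offspring: I^B I^B (1/4), I^B i (1/4); total 1/2.
P(I^B I^B | type B) = (1/4) / (1/2) = 1/2.

1/2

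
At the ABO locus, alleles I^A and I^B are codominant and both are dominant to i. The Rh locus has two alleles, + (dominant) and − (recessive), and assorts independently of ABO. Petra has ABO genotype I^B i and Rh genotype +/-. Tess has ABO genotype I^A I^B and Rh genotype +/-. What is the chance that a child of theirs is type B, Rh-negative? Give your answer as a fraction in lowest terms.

1/8

ABO cross I^B i × I^A I^B → offspring phenotypes: 1/4 A, 1/2 B, 1/4 AB.
Rh cross +/- × +/- → 3/4 Rh+, 1/4 Rh-.
Independent loci: P(type B, Rh-negative) = 1/2 × 1/4 = 1/8.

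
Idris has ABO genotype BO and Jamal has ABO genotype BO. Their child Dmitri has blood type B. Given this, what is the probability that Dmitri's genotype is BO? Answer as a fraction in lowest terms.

2/3

Cross BO × BO → 1/4 BB, 1/2 BO, 1/4 OO.
Type-B genotypes among offspring: BB (1/4), BO (1/2); total 3/4.
P(BO | type B) = (1/2) / (3/4) = 2/3.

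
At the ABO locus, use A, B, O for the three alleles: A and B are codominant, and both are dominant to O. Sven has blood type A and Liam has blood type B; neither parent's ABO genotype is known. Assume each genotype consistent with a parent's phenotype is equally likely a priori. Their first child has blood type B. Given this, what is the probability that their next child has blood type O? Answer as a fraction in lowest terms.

Possible genotypes: Sven ∈ {AA, AO}; Liam ∈ {BB, BO}.
Weight each parental genotype pair by prior × P(type-B child):
  AO × BB: posterior weight 2/3; P(next child type O) = 0.
  AO × BO: posterior weight 1/3; P(next child type O) = 1/4.
Weighted sum = 1/12.

1/12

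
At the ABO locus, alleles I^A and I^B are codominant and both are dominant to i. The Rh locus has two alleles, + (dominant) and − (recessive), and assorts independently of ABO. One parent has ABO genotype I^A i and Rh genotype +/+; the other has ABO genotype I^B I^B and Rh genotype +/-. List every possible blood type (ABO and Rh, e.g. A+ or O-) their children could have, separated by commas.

Gametes from I^A i × I^B I^B give offspring ABO genotypes I^A I^B, I^B i, i.e. phenotypes B, AB.
Rh cross +/+ × +/- → phenotypes Rh+.
Combining independently: B+, AB+.

B+, AB+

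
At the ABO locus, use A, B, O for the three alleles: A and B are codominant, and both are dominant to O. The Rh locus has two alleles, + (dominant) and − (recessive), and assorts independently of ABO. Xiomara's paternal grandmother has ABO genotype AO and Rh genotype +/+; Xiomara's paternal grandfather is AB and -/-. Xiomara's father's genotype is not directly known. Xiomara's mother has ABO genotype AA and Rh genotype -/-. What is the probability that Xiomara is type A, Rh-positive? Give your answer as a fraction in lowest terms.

3/8

Xiomara's father's ABO genotype from AO × AB: 1/4 AA, 1/4 AB, 1/4 AO, 1/4 BO.
Crossing each possibility with the mother AA and summing P(type A): 1/4·1 + 1/4·1/2 + 1/4·1 + 1/4·1/2 = 3/4.
Similarly for Rh via the father's Rh distribution: P(Rh+) = 1/2.
Independent loci: 3/4 × 1/2 = 3/8.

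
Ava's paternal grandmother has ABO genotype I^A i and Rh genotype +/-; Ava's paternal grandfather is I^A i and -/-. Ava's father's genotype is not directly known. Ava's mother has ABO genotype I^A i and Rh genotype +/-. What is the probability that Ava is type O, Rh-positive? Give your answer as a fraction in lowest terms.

5/32

Ava's father's ABO genotype from I^A i × I^A i: 1/4 I^A I^A, 1/2 I^A i, 1/4 i i.
Crossing each possibility with the mother I^A i and summing P(type O): 1/4·0 + 1/2·1/4 + 1/4·1/2 = 1/4.
Similarly for Rh via the father's Rh distribution: P(Rh+) = 5/8.
Independent loci: 1/4 × 5/8 = 5/32.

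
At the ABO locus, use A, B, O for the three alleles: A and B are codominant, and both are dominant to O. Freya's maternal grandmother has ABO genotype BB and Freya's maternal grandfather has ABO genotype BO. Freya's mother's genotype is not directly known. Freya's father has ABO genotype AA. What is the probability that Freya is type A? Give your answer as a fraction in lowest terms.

1/4

Freya's mother's ABO genotype from BB × BO: 1/2 BB, 1/2 BO.
Crossing each possibility with the father AA and summing P(type A): 1/2·0 + 1/2·1/2 = 1/4.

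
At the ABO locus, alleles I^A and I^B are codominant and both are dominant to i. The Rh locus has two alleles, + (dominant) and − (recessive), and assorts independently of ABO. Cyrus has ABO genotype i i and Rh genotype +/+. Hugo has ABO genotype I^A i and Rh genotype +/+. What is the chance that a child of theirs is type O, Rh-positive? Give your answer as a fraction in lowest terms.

ABO cross i i × I^A i → offspring phenotypes: 1/2 O, 1/2 A.
Rh cross +/+ × +/+ → 1 Rh+.
Independent loci: P(type O, Rh-positive) = 1/2 × 1 = 1/2.

1/2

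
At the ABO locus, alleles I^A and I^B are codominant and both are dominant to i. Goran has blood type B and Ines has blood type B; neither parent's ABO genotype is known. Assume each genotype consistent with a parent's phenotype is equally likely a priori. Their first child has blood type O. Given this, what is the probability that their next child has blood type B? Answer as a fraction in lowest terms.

3/4

Possible genotypes: Goran ∈ {I^B I^B, I^B i}; Ines ∈ {I^B I^B, I^B i}.
Weight each parental genotype pair by prior × P(type-O child):
  I^B i × I^B i: posterior weight 1; P(next child type B) = 3/4.
Weighted sum = 3/4.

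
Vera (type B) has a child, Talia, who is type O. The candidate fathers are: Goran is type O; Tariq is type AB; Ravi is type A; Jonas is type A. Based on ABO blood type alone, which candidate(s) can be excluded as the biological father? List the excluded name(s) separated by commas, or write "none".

Tariq

A candidate is excluded only if no genotype consistent with his phenotype could produce a type O child with a type B mother.
Tariq (type AB): no genotype consistent with that phenotype can produce a type-O child with a type-B mother.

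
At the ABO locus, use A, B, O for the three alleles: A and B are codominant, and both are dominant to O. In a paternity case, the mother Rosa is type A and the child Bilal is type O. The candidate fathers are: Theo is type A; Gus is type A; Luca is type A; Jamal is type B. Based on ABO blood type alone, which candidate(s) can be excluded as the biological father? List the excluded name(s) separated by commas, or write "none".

A candidate is excluded only if no genotype consistent with his phenotype could produce a type O child with a type A mother.
Every candidate has at least one consistent genotype combination, so none can be excluded.

none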